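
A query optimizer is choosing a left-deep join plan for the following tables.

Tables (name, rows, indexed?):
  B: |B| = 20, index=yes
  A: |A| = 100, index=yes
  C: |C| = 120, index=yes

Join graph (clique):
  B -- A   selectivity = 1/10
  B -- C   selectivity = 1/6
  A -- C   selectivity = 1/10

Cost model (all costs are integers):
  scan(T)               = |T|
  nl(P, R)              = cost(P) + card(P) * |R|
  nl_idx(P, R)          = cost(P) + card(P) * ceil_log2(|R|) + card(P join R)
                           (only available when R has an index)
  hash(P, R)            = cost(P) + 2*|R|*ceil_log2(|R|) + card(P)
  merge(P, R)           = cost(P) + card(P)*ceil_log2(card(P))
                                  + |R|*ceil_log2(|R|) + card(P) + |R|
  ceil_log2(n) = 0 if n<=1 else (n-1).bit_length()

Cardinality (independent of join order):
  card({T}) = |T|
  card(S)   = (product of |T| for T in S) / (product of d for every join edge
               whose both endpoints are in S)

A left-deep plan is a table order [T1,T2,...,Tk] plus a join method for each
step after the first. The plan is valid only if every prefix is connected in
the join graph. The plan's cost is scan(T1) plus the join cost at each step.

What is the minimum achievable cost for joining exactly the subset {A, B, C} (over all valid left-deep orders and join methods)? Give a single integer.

2160

Selinger DP over subsets of {A,B,C}:
  {B}: scan cost=20, card=20
  {A}: scan cost=100, card=100
  {C}: scan cost=120, card=120
  {AB}: card=200; try (A,nl_idx)→360, (B,hash)→400, (B,nl_idx)→800, (A,merge)→940, (B,merge)→1020, (A,hash)→1440 …(+2); best=360 via (A,nl_idx)
  {BC}: card=400; try (B,hash)→440, (C,nl_idx)→560, (C,merge)→1100, (B,nl_idx)→1120, (B,merge)→1200, (C,hash)→1720 …(+2); best=440 via (B,hash)
  {AC}: card=1200; try (A,hash)→1640, (C,merge)→1860, (C,hash)→1880, (A,merge)→1880, (C,nl_idx)→2000, (A,nl_idx)→2160 …(+2); best=1640 via (A,hash)
  {ABC}: card=400; try (C,nl_idx)→2160, (C,hash)→2240, (A,hash)→2240, (B,hash)→3040, (C,merge)→3120, (A,nl_idx)→3640 …(+6); best=2160 via (C,nl_idx)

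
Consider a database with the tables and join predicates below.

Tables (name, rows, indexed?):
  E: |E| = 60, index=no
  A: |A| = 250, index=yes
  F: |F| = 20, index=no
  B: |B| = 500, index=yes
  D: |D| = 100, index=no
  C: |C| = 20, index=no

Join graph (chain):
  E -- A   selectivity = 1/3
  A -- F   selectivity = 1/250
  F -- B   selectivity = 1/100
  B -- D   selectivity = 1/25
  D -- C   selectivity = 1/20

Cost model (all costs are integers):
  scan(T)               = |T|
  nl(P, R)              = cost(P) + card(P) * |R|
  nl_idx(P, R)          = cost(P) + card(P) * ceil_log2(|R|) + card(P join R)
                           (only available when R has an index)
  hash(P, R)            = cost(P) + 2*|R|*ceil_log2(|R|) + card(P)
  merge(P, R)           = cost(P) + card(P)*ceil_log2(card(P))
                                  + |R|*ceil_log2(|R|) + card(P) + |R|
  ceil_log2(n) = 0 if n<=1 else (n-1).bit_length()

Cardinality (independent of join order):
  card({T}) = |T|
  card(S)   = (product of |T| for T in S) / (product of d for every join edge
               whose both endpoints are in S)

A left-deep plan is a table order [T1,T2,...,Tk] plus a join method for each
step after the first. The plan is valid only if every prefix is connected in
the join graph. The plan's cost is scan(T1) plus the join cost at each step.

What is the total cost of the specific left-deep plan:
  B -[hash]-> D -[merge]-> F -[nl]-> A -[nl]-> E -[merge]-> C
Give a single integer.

262640

step 1: scan B: cost=500, card=500
step 2: join D via hash
    card(P join D) = 500*100/(25) = 2000
    cost = 500 + 2*100*7 + 500 = 2400
step 3: join F via merge
    card(P join F) = 2000*20/(100) = 400
    cost = 2400 + 2000*11 + 20*5 + 2000 + 20 = 26520
step 4: join A via nl
    card(P join A) = 400*250/(250) = 400
    cost = 26520 + 400*250 = 126520
step 5: join E via nl
    card(P join E) = 400*60/(3) = 8000
    cost = 126520 + 400*60 = 150520
step 6: join C via merge
    card(P join C) = 8000*20/(20) = 8000
    cost = 150520 + 8000*13 + 20*5 + 8000 + 20 = 262640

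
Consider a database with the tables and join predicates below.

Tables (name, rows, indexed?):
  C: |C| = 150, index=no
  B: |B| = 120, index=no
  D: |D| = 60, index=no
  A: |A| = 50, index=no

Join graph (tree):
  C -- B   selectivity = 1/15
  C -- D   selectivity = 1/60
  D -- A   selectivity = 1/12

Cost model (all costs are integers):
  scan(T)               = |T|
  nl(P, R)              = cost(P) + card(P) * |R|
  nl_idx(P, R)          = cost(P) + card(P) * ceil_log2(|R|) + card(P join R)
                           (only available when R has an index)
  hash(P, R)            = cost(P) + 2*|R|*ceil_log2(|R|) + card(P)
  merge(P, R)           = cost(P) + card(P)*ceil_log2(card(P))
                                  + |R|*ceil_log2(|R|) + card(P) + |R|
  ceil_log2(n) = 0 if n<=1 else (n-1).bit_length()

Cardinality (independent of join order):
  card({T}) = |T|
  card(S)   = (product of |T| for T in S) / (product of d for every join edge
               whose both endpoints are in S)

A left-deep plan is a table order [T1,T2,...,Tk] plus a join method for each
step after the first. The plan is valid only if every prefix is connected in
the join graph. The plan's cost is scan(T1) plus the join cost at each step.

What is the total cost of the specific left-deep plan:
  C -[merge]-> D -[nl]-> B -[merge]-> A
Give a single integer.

34670

step 1: scan C: cost=150, card=150
step 2: join D via merge
    card(P join D) = 150*60/(60) = 150
    cost = 150 + 150*8 + 60*6 + 150 + 60 = 1920
step 3: join B via nl
    card(P join B) = 150*120/(15) = 1200
    cost = 1920 + 150*120 = 19920
step 4: join A via merge
    card(P join A) = 1200*50/(12) = 5000
    cost = 19920 + 1200*11 + 50*6 + 1200 + 50 = 34670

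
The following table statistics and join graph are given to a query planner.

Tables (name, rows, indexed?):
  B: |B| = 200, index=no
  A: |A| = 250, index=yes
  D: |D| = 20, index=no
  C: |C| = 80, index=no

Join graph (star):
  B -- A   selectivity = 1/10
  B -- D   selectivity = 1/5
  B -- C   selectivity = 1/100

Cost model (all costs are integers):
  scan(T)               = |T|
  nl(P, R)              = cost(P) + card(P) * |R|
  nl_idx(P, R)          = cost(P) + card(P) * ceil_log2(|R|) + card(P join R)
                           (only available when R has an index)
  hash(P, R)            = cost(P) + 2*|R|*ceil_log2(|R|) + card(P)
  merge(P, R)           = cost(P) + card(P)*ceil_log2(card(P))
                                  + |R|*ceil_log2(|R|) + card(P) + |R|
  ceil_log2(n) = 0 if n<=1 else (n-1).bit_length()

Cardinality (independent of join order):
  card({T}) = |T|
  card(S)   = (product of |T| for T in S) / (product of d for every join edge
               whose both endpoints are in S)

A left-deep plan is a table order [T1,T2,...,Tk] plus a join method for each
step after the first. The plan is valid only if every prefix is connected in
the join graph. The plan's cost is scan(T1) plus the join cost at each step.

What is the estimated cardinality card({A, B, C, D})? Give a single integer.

16000

Tables in S: A(250), B(200), C(80), D(20)
Edges inside S: B-A(d=10), B-D(d=5), B-C(d=100)
numerator = 250 * 200 * 80 * 20 = 80000000
denominator = 10 * 5 * 100 = 5000
card(S) = 80000000 / 5000 = 16000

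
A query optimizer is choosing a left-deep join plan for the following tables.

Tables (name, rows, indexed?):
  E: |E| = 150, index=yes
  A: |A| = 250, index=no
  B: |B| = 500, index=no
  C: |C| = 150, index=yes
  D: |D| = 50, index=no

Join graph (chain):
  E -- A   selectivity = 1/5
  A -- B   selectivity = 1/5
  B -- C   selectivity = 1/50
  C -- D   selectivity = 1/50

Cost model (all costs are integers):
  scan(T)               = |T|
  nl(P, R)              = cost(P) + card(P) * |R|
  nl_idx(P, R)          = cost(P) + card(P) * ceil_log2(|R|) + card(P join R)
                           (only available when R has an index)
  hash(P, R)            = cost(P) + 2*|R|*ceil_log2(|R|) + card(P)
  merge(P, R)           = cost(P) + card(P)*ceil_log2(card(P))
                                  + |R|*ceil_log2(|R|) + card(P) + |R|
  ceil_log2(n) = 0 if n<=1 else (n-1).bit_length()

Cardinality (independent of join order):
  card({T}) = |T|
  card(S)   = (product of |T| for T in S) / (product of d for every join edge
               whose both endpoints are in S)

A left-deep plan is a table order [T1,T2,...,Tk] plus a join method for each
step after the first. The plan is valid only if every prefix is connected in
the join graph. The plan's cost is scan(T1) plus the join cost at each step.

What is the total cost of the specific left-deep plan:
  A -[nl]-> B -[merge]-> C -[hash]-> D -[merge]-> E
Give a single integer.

step 1: scan A: cost=250, card=250
step 2: join B via nl
    card(P join B) = 250*500/(5) = 25000
    cost = 250 + 250*500 = 125250
step 3: join C via merge
    card(P join C) = 25000*150/(50) = 75000
    cost = 125250 + 25000*15 + 150*8 + 25000 + 150 = 526600
step 4: join D via hash
    card(P join D) = 75000*50/(50) = 75000
    cost = 526600 + 2*50*6 + 75000 = 602200
step 5: join E via merge
    card(P join E) = 75000*150/(5) = 2250000
    cost = 602200 + 75000*17 + 150*8 + 75000 + 150 = 1953550

1953550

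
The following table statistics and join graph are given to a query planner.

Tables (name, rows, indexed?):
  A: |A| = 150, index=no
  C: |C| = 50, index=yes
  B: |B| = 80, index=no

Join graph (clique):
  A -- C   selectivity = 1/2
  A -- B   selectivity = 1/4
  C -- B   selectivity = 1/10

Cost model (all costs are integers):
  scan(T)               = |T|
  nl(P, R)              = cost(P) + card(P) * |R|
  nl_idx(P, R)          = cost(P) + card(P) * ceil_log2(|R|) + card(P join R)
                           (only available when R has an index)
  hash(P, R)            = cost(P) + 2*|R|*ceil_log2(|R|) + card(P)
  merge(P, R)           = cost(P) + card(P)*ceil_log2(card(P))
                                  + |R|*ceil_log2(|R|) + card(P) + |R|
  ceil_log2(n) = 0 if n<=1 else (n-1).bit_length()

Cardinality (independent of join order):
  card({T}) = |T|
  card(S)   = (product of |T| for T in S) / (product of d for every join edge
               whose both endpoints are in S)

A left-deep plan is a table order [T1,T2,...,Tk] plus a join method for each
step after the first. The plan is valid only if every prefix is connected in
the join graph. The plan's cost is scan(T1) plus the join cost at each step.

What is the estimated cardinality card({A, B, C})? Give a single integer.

Tables in S: A(150), B(80), C(50)
Edges inside S: A-C(d=2), A-B(d=4), C-B(d=10)
numerator = 150 * 80 * 50 = 600000
denominator = 2 * 4 * 10 = 80
card(S) = 600000 / 80 = 7500

7500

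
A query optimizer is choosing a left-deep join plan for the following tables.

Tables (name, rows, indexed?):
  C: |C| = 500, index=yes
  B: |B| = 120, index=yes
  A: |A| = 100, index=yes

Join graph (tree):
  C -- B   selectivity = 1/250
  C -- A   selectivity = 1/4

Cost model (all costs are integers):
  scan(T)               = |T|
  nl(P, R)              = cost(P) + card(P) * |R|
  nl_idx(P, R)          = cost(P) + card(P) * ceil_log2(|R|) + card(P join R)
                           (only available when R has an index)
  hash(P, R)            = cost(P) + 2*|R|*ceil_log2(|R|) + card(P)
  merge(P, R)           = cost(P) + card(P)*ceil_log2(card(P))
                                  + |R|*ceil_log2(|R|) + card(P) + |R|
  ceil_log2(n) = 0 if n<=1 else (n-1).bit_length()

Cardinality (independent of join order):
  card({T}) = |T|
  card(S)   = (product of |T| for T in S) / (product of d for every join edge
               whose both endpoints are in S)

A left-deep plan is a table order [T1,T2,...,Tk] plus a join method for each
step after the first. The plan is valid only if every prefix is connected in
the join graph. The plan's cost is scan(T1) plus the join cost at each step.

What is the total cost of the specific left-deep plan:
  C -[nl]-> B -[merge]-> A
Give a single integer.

63460

step 1: scan C: cost=500, card=500
step 2: join B via nl
    card(P join B) = 500*120/(250) = 240
    cost = 500 + 500*120 = 60500
step 3: join A via merge
    card(P join A) = 240*100/(4) = 6000
    cost = 60500 + 240*8 + 100*7 + 240 + 100 = 63460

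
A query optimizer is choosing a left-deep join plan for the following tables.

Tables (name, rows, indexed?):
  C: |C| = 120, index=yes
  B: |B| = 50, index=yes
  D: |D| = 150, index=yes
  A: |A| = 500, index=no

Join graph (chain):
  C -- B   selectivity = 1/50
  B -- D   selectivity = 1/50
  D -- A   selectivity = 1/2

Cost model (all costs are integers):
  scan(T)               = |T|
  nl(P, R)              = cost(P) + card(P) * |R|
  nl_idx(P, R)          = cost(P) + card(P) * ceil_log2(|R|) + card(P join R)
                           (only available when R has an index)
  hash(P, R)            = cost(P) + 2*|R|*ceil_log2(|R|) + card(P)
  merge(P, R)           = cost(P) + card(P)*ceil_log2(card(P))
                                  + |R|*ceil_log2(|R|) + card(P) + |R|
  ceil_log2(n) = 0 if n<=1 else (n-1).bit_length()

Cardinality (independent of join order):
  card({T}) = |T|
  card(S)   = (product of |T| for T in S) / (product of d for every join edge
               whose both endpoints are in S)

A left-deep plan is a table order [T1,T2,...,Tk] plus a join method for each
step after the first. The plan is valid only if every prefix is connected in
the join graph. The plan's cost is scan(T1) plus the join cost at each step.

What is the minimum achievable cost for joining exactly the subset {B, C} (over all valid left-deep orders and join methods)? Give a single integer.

520

Selinger DP over subsets of {B,C}:
  {C}: scan cost=120, card=120
  {B}: scan cost=50, card=50
  {BC}: card=120; try (C,nl_idx)→520, (B,hash)→840, (B,nl_idx)→960, (C,merge)→1360, (B,merge)→1430, (C,hash)→1780 …(+2); best=520 via (C,nl_idx)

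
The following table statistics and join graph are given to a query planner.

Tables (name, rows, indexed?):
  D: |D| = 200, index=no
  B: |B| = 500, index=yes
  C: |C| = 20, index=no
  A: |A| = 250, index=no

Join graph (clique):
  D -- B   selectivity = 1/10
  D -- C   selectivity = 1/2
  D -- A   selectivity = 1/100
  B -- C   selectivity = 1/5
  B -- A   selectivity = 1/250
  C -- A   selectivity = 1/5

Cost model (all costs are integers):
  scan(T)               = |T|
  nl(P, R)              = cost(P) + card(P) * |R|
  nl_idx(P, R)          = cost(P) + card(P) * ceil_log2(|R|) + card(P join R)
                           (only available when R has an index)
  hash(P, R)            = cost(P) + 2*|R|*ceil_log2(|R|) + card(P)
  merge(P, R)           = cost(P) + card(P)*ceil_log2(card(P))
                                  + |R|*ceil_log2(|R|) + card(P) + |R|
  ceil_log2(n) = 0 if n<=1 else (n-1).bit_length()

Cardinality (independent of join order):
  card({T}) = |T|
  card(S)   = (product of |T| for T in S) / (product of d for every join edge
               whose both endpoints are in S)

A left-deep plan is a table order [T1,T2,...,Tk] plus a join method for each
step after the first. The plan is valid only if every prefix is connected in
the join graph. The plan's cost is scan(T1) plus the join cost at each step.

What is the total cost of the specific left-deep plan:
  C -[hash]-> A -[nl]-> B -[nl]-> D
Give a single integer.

584040

step 1: scan C: cost=20, card=20
step 2: join A via hash
    card(P join A) = 20*250/(5) = 1000
    cost = 20 + 2*250*8 + 20 = 4040
step 3: join B via nl
    card(P join B) = 1000*500/(5*250) = 400
    cost = 4040 + 1000*500 = 504040
step 4: join D via nl
    card(P join D) = 400*200/(10*2*100) = 40
    cost = 504040 + 400*200 = 584040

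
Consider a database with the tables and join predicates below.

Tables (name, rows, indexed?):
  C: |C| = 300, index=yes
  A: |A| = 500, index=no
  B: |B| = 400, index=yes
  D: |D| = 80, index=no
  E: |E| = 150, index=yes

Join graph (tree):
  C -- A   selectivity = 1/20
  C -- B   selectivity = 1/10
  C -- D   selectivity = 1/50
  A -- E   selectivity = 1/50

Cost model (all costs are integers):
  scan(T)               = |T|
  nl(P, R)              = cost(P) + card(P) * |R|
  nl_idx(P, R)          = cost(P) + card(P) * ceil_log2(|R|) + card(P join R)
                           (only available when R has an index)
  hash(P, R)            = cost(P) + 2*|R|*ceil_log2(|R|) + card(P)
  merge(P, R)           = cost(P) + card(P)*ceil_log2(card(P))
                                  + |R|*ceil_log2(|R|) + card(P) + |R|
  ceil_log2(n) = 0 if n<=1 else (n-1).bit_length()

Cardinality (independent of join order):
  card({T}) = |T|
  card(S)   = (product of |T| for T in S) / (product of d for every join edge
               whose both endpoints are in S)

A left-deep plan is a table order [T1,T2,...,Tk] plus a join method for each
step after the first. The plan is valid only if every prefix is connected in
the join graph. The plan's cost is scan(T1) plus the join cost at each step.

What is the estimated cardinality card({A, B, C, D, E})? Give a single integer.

1440000

Tables in S: A(500), B(400), C(300), D(80), E(150)
Edges inside S: C-A(d=20), C-B(d=10), C-D(d=50), A-E(d=50)
numerator = 500 * 400 * 300 * 80 * 150 = 720000000000
denominator = 20 * 10 * 50 * 50 = 500000
card(S) = 720000000000 / 500000 = 1440000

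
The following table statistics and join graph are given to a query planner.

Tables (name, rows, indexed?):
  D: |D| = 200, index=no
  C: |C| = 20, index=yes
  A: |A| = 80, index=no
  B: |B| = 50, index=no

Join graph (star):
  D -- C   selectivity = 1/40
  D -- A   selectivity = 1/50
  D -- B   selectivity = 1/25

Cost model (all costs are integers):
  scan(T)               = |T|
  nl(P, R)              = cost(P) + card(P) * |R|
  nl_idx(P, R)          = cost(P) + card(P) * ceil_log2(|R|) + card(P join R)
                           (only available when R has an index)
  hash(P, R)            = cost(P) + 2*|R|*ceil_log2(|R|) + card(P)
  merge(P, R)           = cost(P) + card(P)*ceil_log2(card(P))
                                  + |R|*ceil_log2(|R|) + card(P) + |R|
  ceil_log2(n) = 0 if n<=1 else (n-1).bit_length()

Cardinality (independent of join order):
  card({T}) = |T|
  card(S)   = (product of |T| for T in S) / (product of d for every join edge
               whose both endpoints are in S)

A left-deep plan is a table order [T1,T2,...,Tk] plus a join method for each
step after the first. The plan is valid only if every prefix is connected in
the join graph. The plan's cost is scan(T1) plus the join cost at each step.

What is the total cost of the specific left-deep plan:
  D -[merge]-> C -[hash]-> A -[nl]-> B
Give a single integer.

step 1: scan D: cost=200, card=200
step 2: join C via merge
    card(P join C) = 200*20/(40) = 100
    cost = 200 + 200*8 + 20*5 + 200 + 20 = 2120
step 3: join A via hash
    card(P join A) = 100*80/(50) = 160
    cost = 2120 + 2*80*7 + 100 = 3340
step 4: join B via nl
    card(P join B) = 160*50/(25) = 320
    cost = 3340 + 160*50 = 11340

11340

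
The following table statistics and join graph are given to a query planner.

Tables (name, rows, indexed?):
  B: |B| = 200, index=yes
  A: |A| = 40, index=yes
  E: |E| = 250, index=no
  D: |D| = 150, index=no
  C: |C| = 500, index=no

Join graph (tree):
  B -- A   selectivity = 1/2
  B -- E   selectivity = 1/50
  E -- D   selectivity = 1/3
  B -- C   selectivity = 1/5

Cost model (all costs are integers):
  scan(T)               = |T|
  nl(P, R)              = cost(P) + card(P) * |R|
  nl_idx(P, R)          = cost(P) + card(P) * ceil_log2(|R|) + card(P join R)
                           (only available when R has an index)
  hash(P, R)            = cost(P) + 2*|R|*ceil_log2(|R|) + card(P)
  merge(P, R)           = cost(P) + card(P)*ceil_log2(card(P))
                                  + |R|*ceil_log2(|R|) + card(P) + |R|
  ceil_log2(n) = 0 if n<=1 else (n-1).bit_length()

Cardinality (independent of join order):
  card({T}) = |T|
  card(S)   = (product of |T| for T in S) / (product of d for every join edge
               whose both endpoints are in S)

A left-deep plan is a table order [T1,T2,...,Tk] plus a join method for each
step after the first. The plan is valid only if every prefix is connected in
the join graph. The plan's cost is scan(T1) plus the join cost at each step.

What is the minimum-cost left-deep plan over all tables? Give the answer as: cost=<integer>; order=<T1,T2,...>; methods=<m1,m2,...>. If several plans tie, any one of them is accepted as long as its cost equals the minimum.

Selinger DP (subsets sized 1..n):
  {B}: scan cost=200, card=200
  {A}: scan cost=40, card=40
  {E}: scan cost=250, card=250
  {D}: scan cost=150, card=150
  {C}: scan cost=500, card=500
  {AB}: card=4000; try (A,hash)→880, (B,merge)→2120, (A,merge)→2280, (B,hash)→3280, (B,nl_idx)→4360, (A,nl_idx)→5400 …(+2); best=880 via (A,hash)
  {BE}: card=1000; try (B,nl_idx)→3250, (B,hash)→3700, (E,merge)→4250, (B,merge)→4300, (E,hash)→4400, (E,nl)→50200 …(+1); best=3250 via (B,nl_idx)
  {BC}: card=20000; try (B,hash)→4200, (C,merge)→7000, (B,merge)→7300, (C,hash)→9400, (B,nl_idx)→24500, (C,nl)→100200 …(+1); best=4200 via (B,hash)
  {DE}: card=12500; try (D,hash)→2900, (E,merge)→3750, (D,merge)→3850, (E,hash)→4300, (E,nl)→37650, (D,nl)→37750; best=2900 via (D,hash)
  {ABE}: card=20000; try (A,hash)→4730, (E,hash)→8880, (A,merge)→14530, (A,nl_idx)→29250, (A,nl)→43250, (E,merge)→55130 …(+1); best=4730 via (A,hash)
  {ABC}: card=400000; try (C,hash)→13880, (A,hash)→24680, (C,merge)→57880, (A,merge)→324480, (A,nl_idx)→524200, (A,nl)→804200 …(+1); best=13880 via (C,hash)
  {BDE}: card=50000; try (D,hash)→6650, (D,merge)→15600, (B,hash)→18600, (B,nl_idx)→152900, (D,nl)→153250, (B,merge)→192200 …(+1); best=6650 via (D,hash)
  {BCE}: card=100000; try (C,hash)→13250, (C,merge)→19250, (E,hash)→28200, (E,merge)→326450, (C,nl)→503250, (E,nl)→5004200; best=13250 via (C,hash)
  {ABDE}: card=1000000; try (D,hash)→27130, (A,hash)→57130, (D,merge)→326080, (A,merge)→856930, (A,nl_idx)→1306650, (A,nl)→2006650 …(+1); best=27130 via (D,hash)
  {ABCE}: card=2000000; try (C,hash)→33730, (A,hash)→113730, (C,merge)→329730, (E,hash)→417880, (A,merge)→1813530, (A,nl_idx)→2613250 …(+4); best=33730 via (C,hash)
  {BCDE}: card=5000000; try (C,hash)→65650, (D,hash)→115650, (C,merge)→861650, (D,merge)→1814600, (D,nl)→15013250, (C,nl)→25006650; best=65650 via (C,hash)
  {ABCDE}: card=100000000; try (C,hash)→1036130, (D,hash)→2036130, (A,hash)→5066130, (C,merge)→21032130, (D,merge)→44035080, (A,merge)→120065930 …(+4); best=1036130 via (C,hash)

cost=1036130; order=E,B,A,D,C; methods=nl_idx,hash,hash,hash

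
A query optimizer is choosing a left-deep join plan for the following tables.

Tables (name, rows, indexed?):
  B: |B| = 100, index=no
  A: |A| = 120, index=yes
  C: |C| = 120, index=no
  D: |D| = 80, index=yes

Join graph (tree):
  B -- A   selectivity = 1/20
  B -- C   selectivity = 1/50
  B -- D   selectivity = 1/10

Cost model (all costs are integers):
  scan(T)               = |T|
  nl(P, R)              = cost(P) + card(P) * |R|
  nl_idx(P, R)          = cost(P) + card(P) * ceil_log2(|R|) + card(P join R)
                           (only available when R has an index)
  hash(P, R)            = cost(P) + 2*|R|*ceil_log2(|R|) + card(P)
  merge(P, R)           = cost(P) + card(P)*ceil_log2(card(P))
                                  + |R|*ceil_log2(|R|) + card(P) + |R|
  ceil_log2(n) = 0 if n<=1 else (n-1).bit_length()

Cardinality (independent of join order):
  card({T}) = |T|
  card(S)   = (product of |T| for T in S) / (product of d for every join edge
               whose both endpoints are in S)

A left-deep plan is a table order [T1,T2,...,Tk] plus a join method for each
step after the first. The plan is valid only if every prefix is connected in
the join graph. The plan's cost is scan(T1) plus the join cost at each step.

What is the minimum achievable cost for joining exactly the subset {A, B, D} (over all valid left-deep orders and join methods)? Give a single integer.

Selinger DP over subsets of {A,B,D}:
  {B}: scan cost=100, card=100
  {A}: scan cost=120, card=120
  {D}: scan cost=80, card=80
  {AB}: card=600; try (A,nl_idx)→1400, (B,hash)→1640, (A,merge)→1860, (B,merge)→1880, (A,hash)→1880, (A,nl)→12100 …(+1); best=1400 via (A,nl_idx)
  {BD}: card=800; try (D,hash)→1320, (B,merge)→1520, (D,merge)→1540, (B,hash)→1560, (D,nl_idx)→1600, (B,nl)→8080 …(+1); best=1320 via (D,hash)
  {ABD}: card=4800; try (D,hash)→3120, (A,hash)→3800, (D,merge)→8640, (D,nl_idx)→10400, (A,merge)→11080, (A,nl_idx)→11720 …(+2); best=3120 via (D,hash)

3120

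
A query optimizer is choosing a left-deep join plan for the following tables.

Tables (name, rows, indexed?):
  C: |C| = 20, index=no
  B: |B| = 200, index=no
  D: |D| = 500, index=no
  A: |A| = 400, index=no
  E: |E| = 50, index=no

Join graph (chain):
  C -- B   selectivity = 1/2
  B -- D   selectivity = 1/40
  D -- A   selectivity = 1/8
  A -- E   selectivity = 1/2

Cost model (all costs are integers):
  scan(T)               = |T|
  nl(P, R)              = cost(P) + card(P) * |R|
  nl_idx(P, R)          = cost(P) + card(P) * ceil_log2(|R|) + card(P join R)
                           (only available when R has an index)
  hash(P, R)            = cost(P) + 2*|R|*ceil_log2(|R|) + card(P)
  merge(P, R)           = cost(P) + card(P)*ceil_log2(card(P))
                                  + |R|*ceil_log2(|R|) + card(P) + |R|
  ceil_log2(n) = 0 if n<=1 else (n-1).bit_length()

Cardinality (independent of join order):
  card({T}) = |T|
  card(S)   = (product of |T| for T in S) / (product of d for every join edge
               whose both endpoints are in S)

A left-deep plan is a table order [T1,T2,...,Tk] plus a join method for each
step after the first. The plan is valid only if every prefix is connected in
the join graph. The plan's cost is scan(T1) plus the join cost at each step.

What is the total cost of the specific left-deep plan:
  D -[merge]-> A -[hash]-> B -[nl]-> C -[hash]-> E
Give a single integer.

3788300

step 1: scan D: cost=500, card=500
step 2: join A via merge
    card(P join A) = 500*400/(8) = 25000
    cost = 500 + 500*9 + 400*9 + 500 + 400 = 9500
step 3: join B via hash
    card(P join B) = 25000*200/(40) = 125000
    cost = 9500 + 2*200*8 + 25000 = 37700
step 4: join C via nl
    card(P join C) = 125000*20/(2) = 1250000
    cost = 37700 + 125000*20 = 2537700
step 5: join E via hash
    card(P join E) = 1250000*50/(2) = 31250000
    cost = 2537700 + 2*50*6 + 1250000 = 3788300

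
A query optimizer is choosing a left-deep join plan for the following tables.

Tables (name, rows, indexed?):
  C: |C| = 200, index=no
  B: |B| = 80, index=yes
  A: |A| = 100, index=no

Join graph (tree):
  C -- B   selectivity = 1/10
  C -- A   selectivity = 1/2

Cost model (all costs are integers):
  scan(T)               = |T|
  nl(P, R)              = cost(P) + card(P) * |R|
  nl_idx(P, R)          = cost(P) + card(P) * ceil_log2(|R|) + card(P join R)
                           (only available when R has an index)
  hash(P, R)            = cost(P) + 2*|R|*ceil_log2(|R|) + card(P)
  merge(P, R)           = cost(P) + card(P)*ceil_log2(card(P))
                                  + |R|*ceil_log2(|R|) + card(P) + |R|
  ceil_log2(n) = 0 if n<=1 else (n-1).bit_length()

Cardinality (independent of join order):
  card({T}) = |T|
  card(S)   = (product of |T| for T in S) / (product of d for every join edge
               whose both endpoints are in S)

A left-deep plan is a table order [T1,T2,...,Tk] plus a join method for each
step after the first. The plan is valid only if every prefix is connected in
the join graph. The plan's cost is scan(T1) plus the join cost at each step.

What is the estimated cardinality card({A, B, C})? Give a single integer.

Tables in S: A(100), B(80), C(200)
Edges inside S: C-B(d=10), C-A(d=2)
numerator = 100 * 80 * 200 = 1600000
denominator = 10 * 2 = 20
card(S) = 1600000 / 20 = 80000

80000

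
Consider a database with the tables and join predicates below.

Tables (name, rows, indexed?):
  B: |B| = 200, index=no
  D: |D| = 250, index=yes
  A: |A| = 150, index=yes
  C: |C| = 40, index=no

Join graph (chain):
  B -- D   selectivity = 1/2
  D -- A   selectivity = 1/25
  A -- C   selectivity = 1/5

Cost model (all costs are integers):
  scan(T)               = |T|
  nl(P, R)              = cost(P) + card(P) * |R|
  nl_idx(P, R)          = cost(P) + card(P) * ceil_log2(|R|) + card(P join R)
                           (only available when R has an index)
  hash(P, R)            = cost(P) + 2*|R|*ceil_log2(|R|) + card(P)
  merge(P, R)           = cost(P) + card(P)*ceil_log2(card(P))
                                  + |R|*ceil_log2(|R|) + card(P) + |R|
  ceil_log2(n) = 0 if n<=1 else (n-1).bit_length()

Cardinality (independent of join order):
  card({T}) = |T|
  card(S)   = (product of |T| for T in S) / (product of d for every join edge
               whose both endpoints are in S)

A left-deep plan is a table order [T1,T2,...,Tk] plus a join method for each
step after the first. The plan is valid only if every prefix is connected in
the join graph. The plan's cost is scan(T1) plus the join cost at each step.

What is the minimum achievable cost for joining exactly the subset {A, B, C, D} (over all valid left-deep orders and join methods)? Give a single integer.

Selinger DP over subsets of {A,B,C,D}:
  {B}: scan cost=200, card=200
  {D}: scan cost=250, card=250
  {A}: scan cost=150, card=150
  {C}: scan cost=40, card=40
  {BD}: card=25000; try (B,hash)→3700, (D,merge)→4250, (B,merge)→4300, (D,hash)→4400, (D,nl_idx)→26800, (D,nl)→50200 …(+1); best=3700 via (B,hash)
  {AD}: card=1500; try (D,nl_idx)→2850, (A,hash)→2900, (D,merge)→3750, (A,nl_idx)→3750, (A,merge)→3850, (D,hash)→4300 …(+2); best=2850 via (D,nl_idx)
  {AC}: card=1200; try (C,hash)→780, (A,nl_idx)→1560, (A,merge)→1670, (C,merge)→1780, (A,hash)→2480, (A,nl)→6040 …(+1); best=780 via (C,hash)
  {ABD}: card=150000; try (B,hash)→7550, (B,merge)→22650, (A,hash)→31100, (B,nl)→302850, (A,nl_idx)→353700, (A,merge)→405050 …(+1); best=7550 via (B,hash)
  {ACD}: card=12000; try (C,hash)→4830, (D,hash)→5980, (D,merge)→17430, (C,merge)→21130, (D,nl_idx)→22380, (C,nl)→62850 …(+1); best=4830 via (C,hash)
  {ABCD}: card=1200000; try (B,hash)→20030, (C,hash)→158030, (B,merge)→186630, (B,nl)→2404830, (C,merge)→2857830, (C,nl)→6007550; best=20030 via (B,hash)

20030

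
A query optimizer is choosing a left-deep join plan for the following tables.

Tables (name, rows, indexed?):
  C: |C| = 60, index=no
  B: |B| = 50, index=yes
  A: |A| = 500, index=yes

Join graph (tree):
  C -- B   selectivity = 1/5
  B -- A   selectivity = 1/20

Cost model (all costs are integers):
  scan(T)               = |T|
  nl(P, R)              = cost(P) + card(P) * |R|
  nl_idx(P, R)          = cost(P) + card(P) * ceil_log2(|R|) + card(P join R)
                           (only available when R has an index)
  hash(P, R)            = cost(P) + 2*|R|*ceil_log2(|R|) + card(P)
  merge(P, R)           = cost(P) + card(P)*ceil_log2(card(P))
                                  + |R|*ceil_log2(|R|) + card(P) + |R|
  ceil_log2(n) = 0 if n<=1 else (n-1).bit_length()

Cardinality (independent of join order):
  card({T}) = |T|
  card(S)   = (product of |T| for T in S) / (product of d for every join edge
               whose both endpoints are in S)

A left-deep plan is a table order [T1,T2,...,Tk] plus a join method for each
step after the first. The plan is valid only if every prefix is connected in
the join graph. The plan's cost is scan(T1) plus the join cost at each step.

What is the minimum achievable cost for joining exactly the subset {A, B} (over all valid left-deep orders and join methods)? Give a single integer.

Selinger DP over subsets of {A,B}:
  {B}: scan cost=50, card=50
  {A}: scan cost=500, card=500
  {AB}: card=1250; try (B,hash)→1600, (A,nl_idx)→1750, (B,nl_idx)→4750, (A,merge)→5400, (B,merge)→5850, (A,hash)→9100 …(+2); best=1600 via (B,hash)

1600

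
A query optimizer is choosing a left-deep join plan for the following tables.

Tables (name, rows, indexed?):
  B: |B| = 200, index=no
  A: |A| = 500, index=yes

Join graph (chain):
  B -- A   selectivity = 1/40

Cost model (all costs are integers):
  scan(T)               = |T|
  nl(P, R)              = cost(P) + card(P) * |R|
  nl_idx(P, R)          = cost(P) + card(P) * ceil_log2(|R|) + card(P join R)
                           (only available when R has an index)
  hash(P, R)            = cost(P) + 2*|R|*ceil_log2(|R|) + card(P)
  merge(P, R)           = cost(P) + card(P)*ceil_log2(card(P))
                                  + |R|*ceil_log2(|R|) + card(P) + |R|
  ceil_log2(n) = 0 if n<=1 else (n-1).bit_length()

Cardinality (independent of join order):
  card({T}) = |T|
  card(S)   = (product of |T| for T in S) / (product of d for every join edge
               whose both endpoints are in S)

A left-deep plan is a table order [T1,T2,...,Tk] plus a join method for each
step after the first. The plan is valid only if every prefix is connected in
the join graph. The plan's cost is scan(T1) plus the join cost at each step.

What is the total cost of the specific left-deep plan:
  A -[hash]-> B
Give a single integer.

4200

step 1: scan A: cost=500, card=500
step 2: join B via hash
    card(P join B) = 500*200/(40) = 2500
    cost = 500 + 2*200*8 + 500 = 4200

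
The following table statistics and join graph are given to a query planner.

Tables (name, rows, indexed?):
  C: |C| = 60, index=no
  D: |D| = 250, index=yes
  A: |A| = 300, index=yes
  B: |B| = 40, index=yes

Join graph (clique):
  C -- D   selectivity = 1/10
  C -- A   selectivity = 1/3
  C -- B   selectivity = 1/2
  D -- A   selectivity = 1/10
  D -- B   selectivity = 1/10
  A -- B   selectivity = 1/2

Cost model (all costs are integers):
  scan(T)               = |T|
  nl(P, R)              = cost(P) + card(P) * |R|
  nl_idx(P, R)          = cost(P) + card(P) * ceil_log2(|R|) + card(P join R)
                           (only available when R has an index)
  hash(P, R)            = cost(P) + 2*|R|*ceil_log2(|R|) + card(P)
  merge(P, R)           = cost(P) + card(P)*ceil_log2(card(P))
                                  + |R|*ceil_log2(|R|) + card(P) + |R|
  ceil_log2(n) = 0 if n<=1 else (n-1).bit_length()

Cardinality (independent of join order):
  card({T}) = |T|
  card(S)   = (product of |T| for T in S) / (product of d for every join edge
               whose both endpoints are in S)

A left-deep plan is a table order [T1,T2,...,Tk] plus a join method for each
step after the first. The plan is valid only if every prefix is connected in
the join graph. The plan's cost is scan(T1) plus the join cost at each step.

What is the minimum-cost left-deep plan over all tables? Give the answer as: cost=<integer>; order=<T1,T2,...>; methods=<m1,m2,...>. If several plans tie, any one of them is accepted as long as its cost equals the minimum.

cost=11100; order=D,B,C,A; methods=hash,hash,hash

Selinger DP (subsets sized 1..n):
  {C}: scan cost=60, card=60
  {D}: scan cost=250, card=250
  {A}: scan cost=300, card=300
  {B}: scan cost=40, card=40
  {CD}: card=1500; try (C,hash)→1220, (D,nl_idx)→2040, (D,merge)→2730, (C,merge)→2920, (D,hash)→4120, (D,nl)→15060 …(+1); best=1220 via (C,hash)
  {AC}: card=6000; try (C,hash)→1320, (A,merge)→3480, (C,merge)→3720, (A,hash)→5520, (A,nl_idx)→6600, (A,nl)→18060 …(+1); best=1320 via (C,hash)
  {BC}: card=1200; try (B,hash)→600, (C,merge)→740, (B,merge)→760, (C,hash)→800, (B,nl_idx)→1620, (C,nl)→2440 …(+1); best=600 via (B,hash)
  {AD}: card=7500; try (D,hash)→4600, (A,merge)→5500, (D,merge)→5550, (A,hash)→5900, (A,nl_idx)→10000, (D,nl_idx)→10200 …(+2); best=4600 via (D,hash)
  {BD}: card=1000; try (B,hash)→980, (D,nl_idx)→1360, (D,merge)→2570, (B,nl_idx)→2750, (B,merge)→2780, (D,hash)→4080 …(+2); best=980 via (B,hash)
  {AB}: card=6000; try (B,hash)→1080, (A,merge)→3320, (B,merge)→3580, (A,hash)→5480, (A,nl_idx)→6400, (B,nl_idx)→8100 …(+2); best=1080 via (B,hash)
  {ACD}: card=15000; try (A,hash)→8120, (D,hash)→11320, (C,hash)→12820, (A,merge)→22220, (A,nl_idx)→29720, (D,nl_idx)→64320 …(+5); best=8120 via (A,hash)
  {BCD}: card=3000; try (C,hash)→2700, (B,hash)→3200, (D,hash)→5800, (C,merge)→12400, (D,nl_idx)→13200, (B,nl_idx)→13220 …(+5); best=2700 via (C,hash)
  {ABC}: card=60000; try (A,hash)→7200, (C,hash)→7800, (B,hash)→7800, (A,merge)→18000, (A,nl_idx)→71400, (C,merge)→85500 …(+5); best=7200 via (A,hash)
  {ABD}: card=15000; try (A,hash)→7380, (D,hash)→11080, (B,hash)→12580, (A,merge)→14980, (A,nl_idx)→24980, (D,nl_idx)→64080 …(+6); best=7380 via (A,hash)
  {ABCD}: card=15000; try (A,hash)→11100, (C,hash)→23100, (B,hash)→23600, (A,merge)→44700, (A,nl_idx)→44700, (D,hash)→71200 …(+9); best=11100 via (A,hash)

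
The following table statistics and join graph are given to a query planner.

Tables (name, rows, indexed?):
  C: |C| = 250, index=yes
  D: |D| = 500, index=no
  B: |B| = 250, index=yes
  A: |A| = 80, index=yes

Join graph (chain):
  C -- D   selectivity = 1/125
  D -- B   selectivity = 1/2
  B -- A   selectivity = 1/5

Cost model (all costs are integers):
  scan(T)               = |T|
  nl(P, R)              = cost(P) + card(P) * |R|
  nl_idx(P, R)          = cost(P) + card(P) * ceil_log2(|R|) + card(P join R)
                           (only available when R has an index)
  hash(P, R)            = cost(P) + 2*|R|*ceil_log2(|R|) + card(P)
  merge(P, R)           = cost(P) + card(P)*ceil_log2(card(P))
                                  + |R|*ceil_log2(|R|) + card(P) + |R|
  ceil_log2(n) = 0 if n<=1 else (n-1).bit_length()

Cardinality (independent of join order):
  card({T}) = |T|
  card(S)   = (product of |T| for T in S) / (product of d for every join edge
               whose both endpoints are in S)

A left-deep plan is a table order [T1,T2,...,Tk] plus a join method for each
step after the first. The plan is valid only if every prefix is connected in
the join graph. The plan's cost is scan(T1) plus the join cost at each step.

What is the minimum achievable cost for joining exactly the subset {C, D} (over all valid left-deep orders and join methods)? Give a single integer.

5000

Selinger DP over subsets of {C,D}:
  {C}: scan cost=250, card=250
  {D}: scan cost=500, card=500
  {CD}: card=1000; try (C,hash)→5000, (C,nl_idx)→5500, (D,merge)→7500, (C,merge)→7750, (D,hash)→9500, (D,nl)→125250 …(+1); best=5000 via (C,hash)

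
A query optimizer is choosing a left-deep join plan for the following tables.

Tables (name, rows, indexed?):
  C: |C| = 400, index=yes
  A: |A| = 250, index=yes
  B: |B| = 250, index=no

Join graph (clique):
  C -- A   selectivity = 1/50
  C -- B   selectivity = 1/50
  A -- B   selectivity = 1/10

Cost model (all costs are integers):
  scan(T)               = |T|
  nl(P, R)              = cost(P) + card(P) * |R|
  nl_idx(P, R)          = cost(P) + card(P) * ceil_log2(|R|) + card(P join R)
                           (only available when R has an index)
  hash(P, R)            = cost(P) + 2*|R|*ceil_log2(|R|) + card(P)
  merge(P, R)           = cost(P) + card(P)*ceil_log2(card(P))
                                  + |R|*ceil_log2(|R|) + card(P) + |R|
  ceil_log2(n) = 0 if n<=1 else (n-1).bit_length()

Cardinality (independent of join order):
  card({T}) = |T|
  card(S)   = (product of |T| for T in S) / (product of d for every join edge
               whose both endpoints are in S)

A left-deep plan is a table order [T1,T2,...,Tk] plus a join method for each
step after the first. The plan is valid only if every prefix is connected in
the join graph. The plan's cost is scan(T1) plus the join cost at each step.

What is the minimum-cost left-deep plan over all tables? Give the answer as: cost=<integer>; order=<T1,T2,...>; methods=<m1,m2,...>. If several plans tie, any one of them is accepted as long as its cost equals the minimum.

cost=10500; order=A,C,B; methods=nl_idx,hash

Selinger DP (subsets sized 1..n):
  {C}: scan cost=400, card=400
  {A}: scan cost=250, card=250
  {B}: scan cost=250, card=250
  {AC}: card=2000; try (C,nl_idx)→4500, (A,hash)→4800, (A,nl_idx)→5600, (C,merge)→6500, (A,merge)→6650, (C,hash)→7700 …(+2); best=4500 via (C,nl_idx)
  {BC}: card=2000; try (C,nl_idx)→4500, (B,hash)→4800, (C,merge)→6500, (B,merge)→6650, (C,hash)→7700, (C,nl)→100250 …(+1); best=4500 via (C,nl_idx)
  {AB}: card=6250; try (B,hash)→4500, (A,hash)→4500, (B,merge)→4750, (A,merge)→4750, (A,nl_idx)→8500, (B,nl)→62750 …(+1); best=4500 via (B,hash)
  {ABC}: card=1000; try (B,hash)→10500, (A,hash)→10500, (C,hash)→17950, (A,nl_idx)→21500, (B,merge)→30750, (A,merge)→30750 …(+5); best=10500 via (B,hash)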